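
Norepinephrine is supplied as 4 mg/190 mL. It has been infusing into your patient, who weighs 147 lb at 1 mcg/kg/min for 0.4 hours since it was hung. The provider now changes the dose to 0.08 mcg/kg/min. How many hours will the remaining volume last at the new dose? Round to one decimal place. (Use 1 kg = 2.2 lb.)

7.5 hours

Initial rate:
Weight = 147 lb ÷ 2.2 lb/kg = 66.81818 kg
Dose = 1 mcg/kg/min × 66.81818 kg = 66.81818 mcg/min
66.81818 mcg/min × 60 min/hr = 4009.091 mcg/hr
Concentration = 4 mg ÷ 190 mL = 0.02105263 mg/mL = 21.05263 mcg/mL
Rate = 4009.091 mcg/hr ÷ 21.05263 mcg/mL = 190.4318 mL/hr
Volume infused so far = 190.4318 mL/hr × 0.4 hr = 76.17273 mL
Volume remaining = 190 − 76.17273 = 113.8273 mL
New rate:
Dose = 0.08 mcg/kg/min × 66.81818 kg = 5.345455 mcg/min
5.345455 mcg/min × 60 min/hr = 320.7273 mcg/hr
Rate = 320.7273 mcg/hr ÷ 21.05263 mcg/mL = 15.23455 mL/hr
Time remaining = 113.8273 mL ÷ 15.23455 mL/hr = 7.471655 hr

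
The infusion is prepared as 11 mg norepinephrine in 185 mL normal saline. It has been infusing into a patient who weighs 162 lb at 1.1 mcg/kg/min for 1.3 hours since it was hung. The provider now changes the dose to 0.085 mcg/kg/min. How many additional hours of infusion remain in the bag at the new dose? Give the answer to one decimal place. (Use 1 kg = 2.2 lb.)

Initial rate:
Weight = 162 lb ÷ 2.2 lb/kg = 73.63636 kg
Dose = 1.1 mcg/kg/min × 73.63636 kg = 81 mcg/min
81 mcg/min × 60 min/hr = 4860 mcg/hr
Concentration = 11 mg ÷ 185 mL = 0.05945946 mg/mL = 59.45946 mcg/mL
Rate = 4860 mcg/hr ÷ 59.45946 mcg/mL = 81.73636 mL/hr
Volume infused so far = 81.73636 mL/hr × 1.3 hr = 106.2573 mL
Volume remaining = 185 − 106.2573 = 78.74273 mL
New rate:
Dose = 0.085 mcg/kg/min × 73.63636 kg = 6.259091 mcg/min
6.259091 mcg/min × 60 min/hr = 375.5455 mcg/hr
Rate = 375.5455 mcg/hr ÷ 59.45946 mcg/mL = 6.315992 mL/hr
Time remaining = 78.74273 mL ÷ 6.315992 mL/hr = 12.4672 hr

12.5 hours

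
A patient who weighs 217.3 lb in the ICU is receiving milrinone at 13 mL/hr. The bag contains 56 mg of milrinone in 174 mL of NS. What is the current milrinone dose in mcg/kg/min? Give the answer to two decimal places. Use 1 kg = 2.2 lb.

0.71 mcg/kg/min

Weight = 217.3 lb ÷ 2.2 lb/kg = 98.77273 kg
Concentration = 56 mg ÷ 174 mL = 0.3218391 mg/mL = 321.8391 mcg/mL
Drug rate = 13 mL/hr × 321.8391 mcg/mL = 4183.908 mcg/hr
4183.908 mcg/hr ÷ 60 min/hr = 69.7318 mcg/min
69.7318 mcg/min ÷ 98.77273 kg = 0.7059823 mcg/kg/min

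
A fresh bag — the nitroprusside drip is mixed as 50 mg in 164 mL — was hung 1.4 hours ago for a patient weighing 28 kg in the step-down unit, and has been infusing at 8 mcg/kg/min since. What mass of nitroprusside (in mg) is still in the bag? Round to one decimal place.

Dose = 8 mcg/kg/min × 28 kg = 224 mcg/min
224 mcg/min × 60 min/hr = 13440 mcg/hr
Concentration = 50 mg ÷ 164 mL = 0.304878 mg/mL = 304.878 mcg/mL
Rate = 13440 mcg/hr ÷ 304.878 mcg/mL = 44.0832 mL/hr
Volume infused = 44.0832 mL/hr × 1.4 hr = 61.71648 mL
Volume remaining = 164 − 61.71648 = 102.2835 mL
Drug remaining = 102.2835 mL × 304.878 mcg/mL = 31184 mcg = 31.184 mg

31.2 mg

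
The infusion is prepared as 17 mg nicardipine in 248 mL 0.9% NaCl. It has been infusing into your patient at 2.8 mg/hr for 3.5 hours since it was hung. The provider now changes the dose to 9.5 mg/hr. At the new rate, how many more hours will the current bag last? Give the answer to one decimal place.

Initial rate:
Concentration = 17 mg ÷ 248 mL = 0.06854839 mg/mL
Rate = 2.8 mg/hr ÷ 0.06854839 mg/mL = 40.84706 mL/hr
Volume infused so far = 40.84706 mL/hr × 3.5 hr = 142.9647 mL
Volume remaining = 248 − 142.9647 = 105.0353 mL
New rate:
Rate = 9.5 mg/hr ÷ 0.06854839 mg/mL = 138.5882 mL/hr
Time remaining = 105.0353 mL ÷ 138.5882 mL/hr = 0.7578947 hr

0.8 hours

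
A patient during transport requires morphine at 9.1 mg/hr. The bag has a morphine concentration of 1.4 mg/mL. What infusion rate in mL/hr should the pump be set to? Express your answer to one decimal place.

6.5 mL/hr

Rate = 9.1 mg/hr ÷ 1.4 mg/mL = 6.5 mL/hr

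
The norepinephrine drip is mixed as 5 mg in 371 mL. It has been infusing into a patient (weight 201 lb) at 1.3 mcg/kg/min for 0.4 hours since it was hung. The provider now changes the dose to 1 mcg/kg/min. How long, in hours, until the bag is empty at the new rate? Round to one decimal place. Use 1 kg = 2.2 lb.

Initial rate:
Weight = 201 lb ÷ 2.2 lb/kg = 91.36364 kg
Dose = 1.3 mcg/kg/min × 91.36364 kg = 118.7727 mcg/min
118.7727 mcg/min × 60 min/hr = 7126.364 mcg/hr
Concentration = 5 mg ÷ 371 mL = 0.01347709 mg/mL = 13.47709 mcg/mL
Rate = 7126.364 mcg/hr ÷ 13.47709 mcg/mL = 528.7762 mL/hr
Volume infused so far = 528.7762 mL/hr × 0.4 hr = 211.5105 mL
Volume remaining = 371 − 211.5105 = 159.4895 mL
New rate:
Dose = 1 mcg/kg/min × 91.36364 kg = 91.36364 mcg/min
91.36364 mcg/min × 60 min/hr = 5481.818 mcg/hr
Rate = 5481.818 mcg/hr ÷ 13.47709 mcg/mL = 406.7509 mL/hr
Time remaining = 159.4895 mL ÷ 406.7509 mL/hr = 0.3921061 hr

0.4 hours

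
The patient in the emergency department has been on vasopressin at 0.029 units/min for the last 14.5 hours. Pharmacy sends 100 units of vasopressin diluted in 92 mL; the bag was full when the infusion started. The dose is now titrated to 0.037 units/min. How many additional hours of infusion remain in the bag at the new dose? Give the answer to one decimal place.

33.7 hours

Initial rate:
0.029 units/min × 60 min/hr = 1.74 units/hr
Concentration = 100 units ÷ 92 mL = 1.086957 units/mL
Rate = 1.74 units/hr ÷ 1.086957 units/mL = 1.6008 mL/hr
Volume infused so far = 1.6008 mL/hr × 14.5 hr = 23.2116 mL
Volume remaining = 92 − 23.2116 = 68.7884 mL
New rate:
0.037 units/min × 60 min/hr = 2.22 units/hr
Rate = 2.22 units/hr ÷ 1.086957 units/mL = 2.0424 mL/hr
Time remaining = 68.7884 mL ÷ 2.0424 mL/hr = 33.68018 hr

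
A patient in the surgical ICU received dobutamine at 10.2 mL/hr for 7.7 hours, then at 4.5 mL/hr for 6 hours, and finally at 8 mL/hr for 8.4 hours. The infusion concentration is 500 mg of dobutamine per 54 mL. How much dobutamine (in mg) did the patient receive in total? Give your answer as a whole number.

1599 mg

Concentration = 500 mg ÷ 54 mL = 9.259259 mg/mL
Stage 1: 10.2 mL/hr × 7.7 hr = 78.54 mL → 78.54 mL × 9.259259 mg/mL = 727.2222 mg
Stage 2: 4.5 mL/hr × 6 hr = 27 mL → 27 mL × 9.259259 mg/mL = 250 mg
Stage 3: 8 mL/hr × 8.4 hr = 67.2 mL → 67.2 mL × 9.259259 mg/mL = 622.2222 mg
Total = 727.2222 + 250 + 622.2222 = 1599.444 mg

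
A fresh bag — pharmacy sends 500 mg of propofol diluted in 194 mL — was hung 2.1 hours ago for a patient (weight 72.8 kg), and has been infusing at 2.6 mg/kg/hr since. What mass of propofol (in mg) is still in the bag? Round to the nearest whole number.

103 mg

Dose = 2.6 mg/kg/hr × 72.8 kg = 189.28 mg/hr
Concentration = 500 mg ÷ 194 mL = 2.57732 mg/mL
Rate = 189.28 mg/hr ÷ 2.57732 mg/mL = 73.44064 mL/hr
Volume infused = 73.44064 mL/hr × 2.1 hr = 154.2253 mL
Volume remaining = 194 − 154.2253 = 39.77466 mL
Drug remaining = 39.77466 mL × 2.57732 mg/mL = 102.512 mg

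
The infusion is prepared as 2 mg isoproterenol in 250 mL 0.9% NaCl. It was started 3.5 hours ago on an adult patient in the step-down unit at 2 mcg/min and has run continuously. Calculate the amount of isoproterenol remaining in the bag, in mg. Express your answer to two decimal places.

1.58 mg

2 mcg/min × 60 min/hr = 120 mcg/hr
Concentration = 2 mg ÷ 250 mL = 0.008 mg/mL = 8 mcg/mL
Rate = 120 mcg/hr ÷ 8 mcg/mL = 15 mL/hr
Volume infused = 15 mL/hr × 3.5 hr = 52.5 mL
Volume remaining = 250 − 52.5 = 197.5 mL
Drug remaining = 197.5 mL × 8 mcg/mL = 1580 mcg = 1.58 mg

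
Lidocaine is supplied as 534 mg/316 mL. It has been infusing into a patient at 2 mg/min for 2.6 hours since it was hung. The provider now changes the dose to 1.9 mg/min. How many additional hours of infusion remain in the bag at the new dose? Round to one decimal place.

Initial rate:
2 mg/min × 60 min/hr = 120 mg/hr
Concentration = 534 mg ÷ 316 mL = 1.689873 mg/mL
Rate = 120 mg/hr ÷ 1.689873 mg/mL = 71.01124 mL/hr
Volume infused so far = 71.01124 mL/hr × 2.6 hr = 184.6292 mL
Volume remaining = 316 − 184.6292 = 131.3708 mL
New rate:
1.9 mg/min × 60 min/hr = 114 mg/hr
Rate = 114 mg/hr ÷ 1.689873 mg/mL = 67.46067 mL/hr
Time remaining = 131.3708 mL ÷ 67.46067 mL/hr = 1.947368 hr

1.9 hours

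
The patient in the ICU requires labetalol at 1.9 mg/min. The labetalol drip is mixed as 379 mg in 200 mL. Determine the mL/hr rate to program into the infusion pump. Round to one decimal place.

1.9 mg/min × 60 min/hr = 114 mg/hr
Concentration = 379 mg ÷ 200 mL = 1.895 mg/mL
Rate = 114 mg/hr ÷ 1.895 mg/mL = 60.15831 mL/hr

60.2 mL/hr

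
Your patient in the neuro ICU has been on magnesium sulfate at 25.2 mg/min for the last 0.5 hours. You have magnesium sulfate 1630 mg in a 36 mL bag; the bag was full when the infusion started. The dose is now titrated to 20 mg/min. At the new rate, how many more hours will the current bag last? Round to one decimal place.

Initial rate:
25.2 mg/min × 60 min/hr = 1512 mg/hr
Concentration = 1630 mg ÷ 36 mL = 45.27778 mg/mL
Rate = 1512 mg/hr ÷ 45.27778 mg/mL = 33.39387 mL/hr
Volume infused so far = 33.39387 mL/hr × 0.5 hr = 16.69693 mL
Volume remaining = 36 − 16.69693 = 19.30307 mL
New rate:
20 mg/min × 60 min/hr = 1200 mg/hr
Rate = 1200 mg/hr ÷ 45.27778 mg/mL = 26.50307 mL/hr
Time remaining = 19.30307 mL ÷ 26.50307 mL/hr = 0.7283333 hr

0.7 hours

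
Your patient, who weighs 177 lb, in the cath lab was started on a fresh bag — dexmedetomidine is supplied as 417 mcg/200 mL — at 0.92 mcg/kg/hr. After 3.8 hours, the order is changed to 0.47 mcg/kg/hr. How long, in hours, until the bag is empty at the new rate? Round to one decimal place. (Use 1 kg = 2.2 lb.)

Initial rate:
Weight = 177 lb ÷ 2.2 lb/kg = 80.45455 kg
Dose = 0.92 mcg/kg/hr × 80.45455 kg = 74.01818 mcg/hr
Concentration = 417 mcg ÷ 200 mL = 2.085 mcg/mL
Rate = 74.01818 mcg/hr ÷ 2.085 mcg/mL = 35.50033 mL/hr
Volume infused so far = 35.50033 mL/hr × 3.8 hr = 134.9012 mL
Volume remaining = 200 − 134.9012 = 65.09876 mL
New rate:
Dose = 0.47 mcg/kg/hr × 80.45455 kg = 37.81364 mcg/hr
Rate = 37.81364 mcg/hr ÷ 2.085 mcg/mL = 18.13604 mL/hr
Time remaining = 65.09876 mL ÷ 18.13604 mL/hr = 3.58947 hr

3.6 hours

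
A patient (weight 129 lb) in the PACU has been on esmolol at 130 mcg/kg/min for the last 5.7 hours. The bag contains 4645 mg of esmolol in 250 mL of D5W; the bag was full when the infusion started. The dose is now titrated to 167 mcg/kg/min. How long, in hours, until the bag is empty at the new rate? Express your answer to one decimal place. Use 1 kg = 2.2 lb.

Initial rate:
Weight = 129 lb ÷ 2.2 lb/kg = 58.63636 kg
Dose = 130 mcg/kg/min × 58.63636 kg = 7622.727 mcg/min
7622.727 mcg/min × 60 min/hr = 457363.6 mcg/hr
Concentration = 4645 mg ÷ 250 mL = 18.58 mg/mL = 18580 mcg/mL
Rate = 457363.6 mcg/hr ÷ 18580 mcg/mL = 24.61591 mL/hr
Volume infused so far = 24.61591 mL/hr × 5.7 hr = 140.3107 mL
Volume remaining = 250 − 140.3107 = 109.6893 mL
New rate:
Dose = 167 mcg/kg/min × 58.63636 kg = 9792.273 mcg/min
9792.273 mcg/min × 60 min/hr = 587536.4 mcg/hr
Rate = 587536.4 mcg/hr ÷ 18580 mcg/mL = 31.62198 mL/hr
Time remaining = 109.6893 mL ÷ 31.62198 mL/hr = 3.468768 hr

3.5 hours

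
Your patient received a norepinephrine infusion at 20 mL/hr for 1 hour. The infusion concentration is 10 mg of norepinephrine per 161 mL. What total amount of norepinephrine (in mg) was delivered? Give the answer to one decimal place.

Concentration = 10 mg ÷ 161 mL = 0.0621118 mg/mL = 62.1118 mcg/mL
Drug rate = 20 mL/hr × 62.1118 mcg/mL = 1242.236 mcg/hr
Total = 1242.236 mcg/hr × 1 hr = 1242.236 mcg = 1.242236 mg

1.2 mg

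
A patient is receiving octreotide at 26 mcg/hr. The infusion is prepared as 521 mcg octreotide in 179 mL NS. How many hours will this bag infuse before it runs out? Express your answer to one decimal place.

20.0 hours

Concentration = 521 mcg ÷ 179 mL = 2.910615 mcg/mL
Rate = 26 mcg/hr ÷ 2.910615 mcg/mL = 8.932821 mL/hr
Duration = 179 mL ÷ 8.932821 mL/hr = 20.03846 hr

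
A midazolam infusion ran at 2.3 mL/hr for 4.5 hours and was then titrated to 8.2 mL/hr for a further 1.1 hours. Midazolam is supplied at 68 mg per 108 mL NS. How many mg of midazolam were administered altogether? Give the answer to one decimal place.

12.2 mg

Concentration = 68 mg ÷ 108 mL = 0.6296296 mg/mL
Stage 1: 2.3 mL/hr × 4.5 hr = 10.35 mL → 10.35 mL × 0.6296296 mg/mL = 6.516667 mg
Stage 2: 8.2 mL/hr × 1.1 hr = 9.02 mL → 9.02 mL × 0.6296296 mg/mL = 5.679259 mg
Total = 6.516667 + 5.679259 = 12.19593 mg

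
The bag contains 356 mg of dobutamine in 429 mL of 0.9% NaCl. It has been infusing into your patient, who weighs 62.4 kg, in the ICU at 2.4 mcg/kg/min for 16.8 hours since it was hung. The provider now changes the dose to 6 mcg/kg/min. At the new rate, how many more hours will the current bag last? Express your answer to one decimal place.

Initial rate:
Dose = 2.4 mcg/kg/min × 62.4 kg = 149.76 mcg/min
149.76 mcg/min × 60 min/hr = 8985.6 mcg/hr
Concentration = 356 mg ÷ 429 mL = 0.8298368 mg/mL = 829.8368 mcg/mL
Rate = 8985.6 mcg/hr ÷ 829.8368 mcg/mL = 10.82815 mL/hr
Volume infused so far = 10.82815 mL/hr × 16.8 hr = 181.913 mL
Volume remaining = 429 − 181.913 = 247.087 mL
New rate:
Dose = 6 mcg/kg/min × 62.4 kg = 374.4 mcg/min
374.4 mcg/min × 60 min/hr = 22464 mcg/hr
Rate = 22464 mcg/hr ÷ 829.8368 mcg/mL = 27.07038 mL/hr
Time remaining = 247.087 mL ÷ 27.07038 mL/hr = 9.127578 hr

9.1 hours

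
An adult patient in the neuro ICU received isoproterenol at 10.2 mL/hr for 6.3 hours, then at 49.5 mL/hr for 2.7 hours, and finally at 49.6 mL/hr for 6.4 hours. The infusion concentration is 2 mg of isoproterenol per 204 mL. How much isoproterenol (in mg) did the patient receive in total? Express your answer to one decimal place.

Concentration = 2 mg ÷ 204 mL = 0.009803922 mg/mL
Stage 1: 10.2 mL/hr × 6.3 hr = 64.26 mL → 64.26 mL × 0.009803922 mg/mL = 0.63 mg
Stage 2: 49.5 mL/hr × 2.7 hr = 133.65 mL → 133.65 mL × 0.009803922 mg/mL = 1.310294 mg
Stage 3: 49.6 mL/hr × 6.4 hr = 317.44 mL → 317.44 mL × 0.009803922 mg/mL = 3.112157 mg
Total = 0.63 + 1.310294 + 3.112157 = 5.052451 mg

5.1 mg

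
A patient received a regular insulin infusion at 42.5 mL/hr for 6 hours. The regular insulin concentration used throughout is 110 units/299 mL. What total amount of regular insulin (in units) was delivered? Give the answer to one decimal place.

93.8 units

Concentration = 110 units ÷ 299 mL = 0.367893 units/mL
Drug rate = 42.5 mL/hr × 0.367893 units/mL = 15.63545 units/hr
Total = 15.63545 units/hr × 6 hr = 93.81271 units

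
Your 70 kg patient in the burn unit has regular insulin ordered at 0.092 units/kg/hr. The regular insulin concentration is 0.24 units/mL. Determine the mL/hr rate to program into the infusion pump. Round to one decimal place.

Dose = 0.092 units/kg/hr × 70 kg = 6.44 units/hr
Rate = 6.44 units/hr ÷ 0.24 units/mL = 26.83333 mL/hr

26.8 mL/hr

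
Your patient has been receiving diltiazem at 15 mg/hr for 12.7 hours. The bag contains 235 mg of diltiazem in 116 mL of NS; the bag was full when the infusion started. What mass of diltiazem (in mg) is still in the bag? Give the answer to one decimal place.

Concentration = 235 mg ÷ 116 mL = 2.025862 mg/mL
Rate = 15 mg/hr ÷ 2.025862 mg/mL = 7.404255 mL/hr
Volume infused = 7.404255 mL/hr × 12.7 hr = 94.03404 mL
Volume remaining = 116 − 94.03404 = 21.96596 mL
Drug remaining = 21.96596 mL × 2.025862 mg/mL = 44.5 mg

44.5 mg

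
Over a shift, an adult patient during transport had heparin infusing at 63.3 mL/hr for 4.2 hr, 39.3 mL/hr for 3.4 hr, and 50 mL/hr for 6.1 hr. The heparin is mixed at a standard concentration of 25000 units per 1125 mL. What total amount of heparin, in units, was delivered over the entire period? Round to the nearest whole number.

15655 units

Concentration = 25000 units ÷ 1125 mL = 22.22222 units/mL
Stage 1: 63.3 mL/hr × 4.2 hr = 265.86 mL → 265.86 mL × 22.22222 units/mL = 5908 units
Stage 2: 39.3 mL/hr × 3.4 hr = 133.62 mL → 133.62 mL × 22.22222 units/mL = 2969.333 units
Stage 3: 50 mL/hr × 6.1 hr = 305 mL → 305 mL × 22.22222 units/mL = 6777.778 units
Total = 5908 + 2969.333 + 6777.778 = 15655.11 units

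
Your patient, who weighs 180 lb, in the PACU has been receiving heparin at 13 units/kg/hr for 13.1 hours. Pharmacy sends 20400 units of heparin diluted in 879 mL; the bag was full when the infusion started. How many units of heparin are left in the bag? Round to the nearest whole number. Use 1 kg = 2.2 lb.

Weight = 180 lb ÷ 2.2 lb/kg = 81.81818 kg
Dose = 13 units/kg/hr × 81.81818 kg = 1063.636 units/hr
Concentration = 20400 units ÷ 879 mL = 23.20819 units/mL
Rate = 1063.636 units/hr ÷ 23.20819 units/mL = 45.83021 mL/hr
Volume infused = 45.83021 mL/hr × 13.1 hr = 600.3758 mL
Volume remaining = 879 − 600.3758 = 278.6242 mL
Drug remaining = 278.6242 mL × 23.20819 units/mL = 6466.364 units

6466 units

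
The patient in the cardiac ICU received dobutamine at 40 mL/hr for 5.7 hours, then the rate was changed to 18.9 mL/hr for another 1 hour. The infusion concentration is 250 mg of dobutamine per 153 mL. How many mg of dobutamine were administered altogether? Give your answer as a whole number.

Concentration = 250 mg ÷ 153 mL = 1.633987 mg/mL
Stage 1: 40 mL/hr × 5.7 hr = 228 mL → 228 mL × 1.633987 mg/mL = 372.549 mg
Stage 2: 18.9 mL/hr × 1 hr = 18.9 mL → 18.9 mL × 1.633987 mg/mL = 30.88235 mg
Total = 372.549 + 30.88235 = 403.4314 mg

403 mg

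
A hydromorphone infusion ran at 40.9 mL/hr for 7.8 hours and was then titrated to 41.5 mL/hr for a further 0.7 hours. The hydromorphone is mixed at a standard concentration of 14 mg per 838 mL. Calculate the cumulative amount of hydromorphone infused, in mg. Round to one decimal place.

5.8 mg

Concentration = 14 mg ÷ 838 mL = 0.01670644 mg/mL
Stage 1: 40.9 mL/hr × 7.8 hr = 319.02 mL → 319.02 mL × 0.01670644 mg/mL = 5.32969 mg
Stage 2: 41.5 mL/hr × 0.7 hr = 29.05 mL → 29.05 mL × 0.01670644 mg/mL = 0.4853222 mg
Total = 5.32969 + 0.4853222 = 5.815012 mg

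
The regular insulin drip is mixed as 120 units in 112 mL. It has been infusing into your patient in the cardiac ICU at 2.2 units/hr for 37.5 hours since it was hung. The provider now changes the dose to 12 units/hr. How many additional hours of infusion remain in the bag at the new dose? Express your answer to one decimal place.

Initial rate:
Concentration = 120 units ÷ 112 mL = 1.071429 units/mL
Rate = 2.2 units/hr ÷ 1.071429 units/mL = 2.053333 mL/hr
Volume infused so far = 2.053333 mL/hr × 37.5 hr = 77 mL
Volume remaining = 112 − 77 = 35 mL
New rate:
Rate = 12 units/hr ÷ 1.071429 units/mL = 11.2 mL/hr
Time remaining = 35 mL ÷ 11.2 mL/hr = 3.125 hr

3.1 hours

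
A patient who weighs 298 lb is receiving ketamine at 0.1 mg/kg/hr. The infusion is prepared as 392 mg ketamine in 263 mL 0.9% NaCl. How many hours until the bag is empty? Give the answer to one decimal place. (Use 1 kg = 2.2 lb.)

28.9 hours

Weight = 298 lb ÷ 2.2 lb/kg = 135.4545 kg
Dose = 0.1 mg/kg/hr × 135.4545 kg = 13.54545 mg/hr
Concentration = 392 mg ÷ 263 mL = 1.490494 mg/mL
Rate = 13.54545 mg/hr ÷ 1.490494 mg/mL = 9.087894 mL/hr
Duration = 263 mL ÷ 9.087894 mL/hr = 28.9396 hr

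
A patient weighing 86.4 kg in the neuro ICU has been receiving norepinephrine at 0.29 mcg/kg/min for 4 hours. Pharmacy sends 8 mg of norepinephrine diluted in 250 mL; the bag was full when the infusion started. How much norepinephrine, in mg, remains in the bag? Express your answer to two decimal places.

Dose = 0.29 mcg/kg/min × 86.4 kg = 25.056 mcg/min
25.056 mcg/min × 60 min/hr = 1503.36 mcg/hr
Concentration = 8 mg ÷ 250 mL = 0.032 mg/mL = 32 mcg/mL
Rate = 1503.36 mcg/hr ÷ 32 mcg/mL = 46.98 mL/hr
Volume infused = 46.98 mL/hr × 4 hr = 187.92 mL
Volume remaining = 250 − 187.92 = 62.08 mL
Drug remaining = 62.08 mL × 32 mcg/mL = 1986.56 mcg = 1.98656 mg

1.99 mg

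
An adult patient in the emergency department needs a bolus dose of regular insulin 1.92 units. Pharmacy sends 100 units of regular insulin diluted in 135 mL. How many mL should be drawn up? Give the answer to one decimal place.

Concentration = 100 units ÷ 135 mL = 0.7407407 units/mL
Volume = 1.92 units ÷ 0.7407407 units/mL = 2.592 mL

2.6 mL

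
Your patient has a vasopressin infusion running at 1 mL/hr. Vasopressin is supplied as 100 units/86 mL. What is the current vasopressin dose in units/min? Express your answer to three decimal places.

Concentration = 100 units ÷ 86 mL = 1.162791 units/mL
Drug rate = 1 mL/hr × 1.162791 units/mL = 1.162791 units/hr
1.162791 units/hr ÷ 60 min/hr = 0.01937984 units/min

0.019 units/min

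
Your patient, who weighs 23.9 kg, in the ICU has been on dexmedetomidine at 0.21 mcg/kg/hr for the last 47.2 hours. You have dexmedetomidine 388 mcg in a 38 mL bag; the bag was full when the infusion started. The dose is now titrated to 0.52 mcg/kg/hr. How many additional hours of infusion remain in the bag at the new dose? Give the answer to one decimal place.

12.2 hours

Initial rate:
Dose = 0.21 mcg/kg/hr × 23.9 kg = 5.019 mcg/hr
Concentration = 388 mcg ÷ 38 mL = 10.21053 mcg/mL
Rate = 5.019 mcg/hr ÷ 10.21053 mcg/mL = 0.4915515 mL/hr
Volume infused so far = 0.4915515 mL/hr × 47.2 hr = 23.20123 mL
Volume remaining = 38 − 23.20123 = 14.79877 mL
New rate:
Dose = 0.52 mcg/kg/hr × 23.9 kg = 12.428 mcg/hr
Rate = 12.428 mcg/hr ÷ 10.21053 mcg/mL = 1.217175 mL/hr
Time remaining = 14.79877 mL ÷ 1.217175 mL/hr = 12.15829 hr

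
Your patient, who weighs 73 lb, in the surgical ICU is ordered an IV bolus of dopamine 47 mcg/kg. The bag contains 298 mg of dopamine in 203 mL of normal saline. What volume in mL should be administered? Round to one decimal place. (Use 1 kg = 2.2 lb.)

Weight = 73 lb ÷ 2.2 lb/kg = 33.18182 kg
Dose = 47 mcg/kg × 33.18182 kg = 1559.545 mcg
Concentration = 298 mg ÷ 203 mL = 1.46798 mg/mL = 1467.98 mcg/mL
Volume = 1559.545 mcg ÷ 1467.98 mcg/mL = 1.062375 mL

1.1 mL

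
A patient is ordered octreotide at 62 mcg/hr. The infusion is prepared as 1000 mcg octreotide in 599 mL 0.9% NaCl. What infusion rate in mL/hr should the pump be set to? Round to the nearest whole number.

37 mL/hr

Concentration = 1000 mcg ÷ 599 mL = 1.669449 mcg/mL
Rate = 62 mcg/hr ÷ 1.669449 mcg/mL = 37.138 mL/hr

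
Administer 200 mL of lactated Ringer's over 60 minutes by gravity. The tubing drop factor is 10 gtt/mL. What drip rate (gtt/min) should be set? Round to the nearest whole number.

33 gtt/min

200 mL ÷ (60 min) = 3.333333 mL/min
3.333333 mL/min × 10 gtt/mL = 33.33333 gtt/min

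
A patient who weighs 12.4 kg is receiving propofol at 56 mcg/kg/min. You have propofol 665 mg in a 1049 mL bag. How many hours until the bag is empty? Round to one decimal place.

Dose = 56 mcg/kg/min × 12.4 kg = 694.4 mcg/min
694.4 mcg/min × 60 min/hr = 41664 mcg/hr
Concentration = 665 mg ÷ 1049 mL = 0.6339371 mg/mL = 633.9371 mcg/mL
Rate = 41664 mcg/hr ÷ 633.9371 mcg/mL = 65.72261 mL/hr
Duration = 1049 mL ÷ 65.72261 mL/hr = 15.96102 hr

16.0 hours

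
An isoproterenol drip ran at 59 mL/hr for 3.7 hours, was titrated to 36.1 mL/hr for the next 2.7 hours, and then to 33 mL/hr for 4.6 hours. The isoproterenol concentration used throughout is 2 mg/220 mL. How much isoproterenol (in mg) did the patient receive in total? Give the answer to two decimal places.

4.25 mg

Concentration = 2 mg ÷ 220 mL = 0.009090909 mg/mL
Stage 1: 59 mL/hr × 3.7 hr = 218.3 mL → 218.3 mL × 0.009090909 mg/mL = 1.984545 mg
Stage 2: 36.1 mL/hr × 2.7 hr = 97.47 mL → 97.47 mL × 0.009090909 mg/mL = 0.8860909 mg
Stage 3: 33 mL/hr × 4.6 hr = 151.8 mL → 151.8 mL × 0.009090909 mg/mL = 1.38 mg
Total = 1.984545 + 0.8860909 + 1.38 = 4.250636 mg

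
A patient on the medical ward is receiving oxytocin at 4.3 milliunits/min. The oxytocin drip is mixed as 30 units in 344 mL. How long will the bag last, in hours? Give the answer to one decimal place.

4.3 milliunits/min × 60 min/hr = 258 milliunits/hr
Concentration = 30 units ÷ 344 mL = 0.0872093 units/mL = 87.2093 milliunits/mL
Rate = 258 milliunits/hr ÷ 87.2093 milliunits/mL = 2.9584 mL/hr
Duration = 344 mL ÷ 2.9584 mL/hr = 116.2791 hr

116.3 hours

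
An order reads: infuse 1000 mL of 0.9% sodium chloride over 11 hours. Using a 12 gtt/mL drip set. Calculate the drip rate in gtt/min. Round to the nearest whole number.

18 gtt/min

1000 mL ÷ (11 hr × 60 = 660 min) = 1.515152 mL/min
1.515152 mL/min × 12 gtt/mL = 18.18182 gtt/min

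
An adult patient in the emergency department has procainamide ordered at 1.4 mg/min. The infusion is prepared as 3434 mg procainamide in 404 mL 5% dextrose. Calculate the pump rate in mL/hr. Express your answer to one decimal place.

9.9 mL/hr

1.4 mg/min × 60 min/hr = 84 mg/hr
Concentration = 3434 mg ÷ 404 mL = 8.5 mg/mL
Rate = 84 mg/hr ÷ 8.5 mg/mL = 9.882353 mL/hr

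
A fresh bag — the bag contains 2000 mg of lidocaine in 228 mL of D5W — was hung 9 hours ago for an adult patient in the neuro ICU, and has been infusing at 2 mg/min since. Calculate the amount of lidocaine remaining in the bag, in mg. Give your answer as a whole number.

920 mg

2 mg/min × 60 min/hr = 120 mg/hr
Concentration = 2000 mg ÷ 228 mL = 8.77193 mg/mL
Rate = 120 mg/hr ÷ 8.77193 mg/mL = 13.68 mL/hr
Volume infused = 13.68 mL/hr × 9 hr = 123.12 mL
Volume remaining = 228 − 123.12 = 104.88 mL
Drug remaining = 104.88 mL × 8.77193 mg/mL = 920 mg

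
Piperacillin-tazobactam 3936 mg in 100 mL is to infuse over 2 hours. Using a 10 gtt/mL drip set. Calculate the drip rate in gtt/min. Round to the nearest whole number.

100 mL ÷ (2 hr × 60 = 120 min) = 0.8333333 mL/min
0.8333333 mL/min × 10 gtt/mL = 8.333333 gtt/min

8 gtt/min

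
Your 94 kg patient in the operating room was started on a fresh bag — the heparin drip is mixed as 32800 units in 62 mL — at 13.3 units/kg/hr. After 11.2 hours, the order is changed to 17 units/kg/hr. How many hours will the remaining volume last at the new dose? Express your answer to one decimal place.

11.8 hours

Initial rate:
Dose = 13.3 units/kg/hr × 94 kg = 1250.2 units/hr
Concentration = 32800 units ÷ 62 mL = 529.0323 units/mL
Rate = 1250.2 units/hr ÷ 529.0323 units/mL = 2.363183 mL/hr
Volume infused so far = 2.363183 mL/hr × 11.2 hr = 26.46765 mL
Volume remaining = 62 − 26.46765 = 35.53235 mL
New rate:
Dose = 17 units/kg/hr × 94 kg = 1598 units/hr
Rate = 1598 units/hr ÷ 529.0323 units/mL = 3.02061 mL/hr
Time remaining = 35.53235 mL ÷ 3.02061 mL/hr = 11.7633 hr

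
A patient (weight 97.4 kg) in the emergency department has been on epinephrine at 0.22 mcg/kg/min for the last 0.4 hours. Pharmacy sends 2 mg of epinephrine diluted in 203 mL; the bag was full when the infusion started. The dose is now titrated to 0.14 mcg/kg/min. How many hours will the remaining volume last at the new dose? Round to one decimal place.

Initial rate:
Dose = 0.22 mcg/kg/min × 97.4 kg = 21.428 mcg/min
21.428 mcg/min × 60 min/hr = 1285.68 mcg/hr
Concentration = 2 mg ÷ 203 mL = 0.009852217 mg/mL = 9.852217 mcg/mL
Rate = 1285.68 mcg/hr ÷ 9.852217 mcg/mL = 130.4965 mL/hr
Volume infused so far = 130.4965 mL/hr × 0.4 hr = 52.19861 mL
Volume remaining = 203 − 52.19861 = 150.8014 mL
New rate:
Dose = 0.14 mcg/kg/min × 97.4 kg = 13.636 mcg/min
13.636 mcg/min × 60 min/hr = 818.16 mcg/hr
Rate = 818.16 mcg/hr ÷ 9.852217 mcg/mL = 83.04324 mL/hr
Time remaining = 150.8014 mL ÷ 83.04324 mL/hr = 1.815938 hr

1.8 hours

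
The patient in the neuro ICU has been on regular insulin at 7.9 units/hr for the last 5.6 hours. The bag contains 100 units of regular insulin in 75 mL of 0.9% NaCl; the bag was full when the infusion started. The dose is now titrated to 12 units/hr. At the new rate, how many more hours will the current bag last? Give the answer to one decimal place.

Initial rate:
Concentration = 100 units ÷ 75 mL = 1.333333 units/mL
Rate = 7.9 units/hr ÷ 1.333333 units/mL = 5.925 mL/hr
Volume infused so far = 5.925 mL/hr × 5.6 hr = 33.18 mL
Volume remaining = 75 − 33.18 = 41.82 mL
New rate:
Rate = 12 units/hr ÷ 1.333333 units/mL = 9 mL/hr
Time remaining = 41.82 mL ÷ 9 mL/hr = 4.646667 hr

4.6 hours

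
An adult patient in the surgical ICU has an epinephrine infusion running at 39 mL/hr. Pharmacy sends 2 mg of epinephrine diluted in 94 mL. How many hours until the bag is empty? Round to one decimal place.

2.4 hours

Duration = 94 mL ÷ 39 mL/hr = 2.410256 hr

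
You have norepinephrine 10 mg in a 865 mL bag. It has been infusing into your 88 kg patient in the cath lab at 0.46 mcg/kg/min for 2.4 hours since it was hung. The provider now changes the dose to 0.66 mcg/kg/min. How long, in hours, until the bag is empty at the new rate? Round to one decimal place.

Initial rate:
Dose = 0.46 mcg/kg/min × 88 kg = 40.48 mcg/min
40.48 mcg/min × 60 min/hr = 2428.8 mcg/hr
Concentration = 10 mg ÷ 865 mL = 0.01156069 mg/mL = 11.56069 mcg/mL
Rate = 2428.8 mcg/hr ÷ 11.56069 mcg/mL = 210.0912 mL/hr
Volume infused so far = 210.0912 mL/hr × 2.4 hr = 504.2189 mL
Volume remaining = 865 − 504.2189 = 360.7811 mL
New rate:
Dose = 0.66 mcg/kg/min × 88 kg = 58.08 mcg/min
58.08 mcg/min × 60 min/hr = 3484.8 mcg/hr
Rate = 3484.8 mcg/hr ÷ 11.56069 mcg/mL = 301.4352 mL/hr
Time remaining = 360.7811 mL ÷ 301.4352 mL/hr = 1.196878 hr

1.2 hours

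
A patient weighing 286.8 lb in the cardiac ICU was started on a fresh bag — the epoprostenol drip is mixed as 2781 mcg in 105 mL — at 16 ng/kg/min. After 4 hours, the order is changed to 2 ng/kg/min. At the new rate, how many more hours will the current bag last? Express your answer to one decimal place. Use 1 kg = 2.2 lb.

145.8 hours

Initial rate:
Weight = 286.8 lb ÷ 2.2 lb/kg = 130.3636 kg
Dose = 16 ng/kg/min × 130.3636 kg = 2085.818 ng/min
2085.818 ng/min × 60 min/hr = 125149.1 ng/hr
Concentration = 2781 mcg ÷ 105 mL = 26.48571 mcg/mL = 26485.71 ng/mL
Rate = 125149.1 ng/hr ÷ 26485.71 ng/mL = 4.725154 mL/hr
Volume infused so far = 4.725154 mL/hr × 4 hr = 18.90062 mL
Volume remaining = 105 − 18.90062 = 86.09938 mL
New rate:
Dose = 2 ng/kg/min × 130.3636 kg = 260.7273 ng/min
260.7273 ng/min × 60 min/hr = 15643.64 ng/hr
Rate = 15643.64 ng/hr ÷ 26485.71 ng/mL = 0.5906443 mL/hr
Time remaining = 86.09938 mL ÷ 0.5906443 mL/hr = 145.772 hr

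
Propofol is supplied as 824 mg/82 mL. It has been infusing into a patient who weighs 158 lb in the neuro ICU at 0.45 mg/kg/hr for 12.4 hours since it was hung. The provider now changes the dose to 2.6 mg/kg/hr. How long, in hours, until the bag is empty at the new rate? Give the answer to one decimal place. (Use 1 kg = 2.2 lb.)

Initial rate:
Weight = 158 lb ÷ 2.2 lb/kg = 71.81818 kg
Dose = 0.45 mg/kg/hr × 71.81818 kg = 32.31818 mg/hr
Concentration = 824 mg ÷ 82 mL = 10.04878 mg/mL
Rate = 32.31818 mg/hr ÷ 10.04878 mg/mL = 3.21613 mL/hr
Volume infused so far = 3.21613 mL/hr × 12.4 hr = 39.88001 mL
Volume remaining = 82 − 39.88001 = 42.11999 mL
New rate:
Dose = 2.6 mg/kg/hr × 71.81818 kg = 186.7273 mg/hr
Rate = 186.7273 mg/hr ÷ 10.04878 mg/mL = 18.58208 mL/hr
Time remaining = 42.11999 mL ÷ 18.58208 mL/hr = 2.266699 hr

2.3 hours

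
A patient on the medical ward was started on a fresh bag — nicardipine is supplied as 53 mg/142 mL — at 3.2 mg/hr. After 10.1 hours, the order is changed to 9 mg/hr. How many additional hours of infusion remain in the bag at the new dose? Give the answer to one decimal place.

Initial rate:
Concentration = 53 mg ÷ 142 mL = 0.3732394 mg/mL
Rate = 3.2 mg/hr ÷ 0.3732394 mg/mL = 8.573585 mL/hr
Volume infused so far = 8.573585 mL/hr × 10.1 hr = 86.59321 mL
Volume remaining = 142 − 86.59321 = 55.40679 mL
New rate:
Rate = 9 mg/hr ÷ 0.3732394 mg/mL = 24.11321 mL/hr
Time remaining = 55.40679 mL ÷ 24.11321 mL/hr = 2.297778 hr

2.3 hours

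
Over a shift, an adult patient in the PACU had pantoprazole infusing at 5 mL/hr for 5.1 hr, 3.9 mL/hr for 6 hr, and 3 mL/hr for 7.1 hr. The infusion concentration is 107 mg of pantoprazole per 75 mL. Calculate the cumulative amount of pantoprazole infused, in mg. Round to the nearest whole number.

100 mg

Concentration = 107 mg ÷ 75 mL = 1.426667 mg/mL
Stage 1: 5 mL/hr × 5.1 hr = 25.5 mL → 25.5 mL × 1.426667 mg/mL = 36.38 mg
Stage 2: 3.9 mL/hr × 6 hr = 23.4 mL → 23.4 mL × 1.426667 mg/mL = 33.384 mg
Stage 3: 3 mL/hr × 7.1 hr = 21.3 mL → 21.3 mL × 1.426667 mg/mL = 30.388 mg
Total = 36.38 + 33.384 + 30.388 = 100.152 mg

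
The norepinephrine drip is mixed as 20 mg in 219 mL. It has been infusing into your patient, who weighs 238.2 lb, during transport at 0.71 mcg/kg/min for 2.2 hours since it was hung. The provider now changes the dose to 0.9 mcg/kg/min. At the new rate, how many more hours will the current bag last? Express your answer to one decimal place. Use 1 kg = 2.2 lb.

1.7 hours

Initial rate:
Weight = 238.2 lb ÷ 2.2 lb/kg = 108.2727 kg
Dose = 0.71 mcg/kg/min × 108.2727 kg = 76.87364 mcg/min
76.87364 mcg/min × 60 min/hr = 4612.418 mcg/hr
Concentration = 20 mg ÷ 219 mL = 0.0913242 mg/mL = 91.3242 mcg/mL
Rate = 4612.418 mcg/hr ÷ 91.3242 mcg/mL = 50.50598 mL/hr
Volume infused so far = 50.50598 mL/hr × 2.2 hr = 111.1132 mL
Volume remaining = 219 − 111.1132 = 107.8868 mL
New rate:
Dose = 0.9 mcg/kg/min × 108.2727 kg = 97.44545 mcg/min
97.44545 mcg/min × 60 min/hr = 5846.727 mcg/hr
Rate = 5846.727 mcg/hr ÷ 91.3242 mcg/mL = 64.02166 mL/hr
Time remaining = 107.8868 mL ÷ 64.02166 mL/hr = 1.685162 hr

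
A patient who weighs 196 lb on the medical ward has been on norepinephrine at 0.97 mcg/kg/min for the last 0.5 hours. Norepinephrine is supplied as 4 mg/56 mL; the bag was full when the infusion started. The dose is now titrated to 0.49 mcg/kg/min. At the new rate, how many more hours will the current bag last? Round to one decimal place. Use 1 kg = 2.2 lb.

Initial rate:
Weight = 196 lb ÷ 2.2 lb/kg = 89.09091 kg
Dose = 0.97 mcg/kg/min × 89.09091 kg = 86.41818 mcg/min
86.41818 mcg/min × 60 min/hr = 5185.091 mcg/hr
Concentration = 4 mg ÷ 56 mL = 0.07142857 mg/mL = 71.42857 mcg/mL
Rate = 5185.091 mcg/hr ÷ 71.42857 mcg/mL = 72.59127 mL/hr
Volume infused so far = 72.59127 mL/hr × 0.5 hr = 36.29564 mL
Volume remaining = 56 − 36.29564 = 19.70436 mL
New rate:
Dose = 0.49 mcg/kg/min × 89.09091 kg = 43.65455 mcg/min
43.65455 mcg/min × 60 min/hr = 2619.273 mcg/hr
Rate = 2619.273 mcg/hr ÷ 71.42857 mcg/mL = 36.66982 mL/hr
Time remaining = 19.70436 mL ÷ 36.66982 mL/hr = 0.5373456 hr

0.5 hours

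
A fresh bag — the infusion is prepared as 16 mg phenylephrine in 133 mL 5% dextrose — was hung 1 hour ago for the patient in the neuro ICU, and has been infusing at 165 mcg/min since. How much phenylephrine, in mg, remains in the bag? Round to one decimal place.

6.1 mg

165 mcg/min × 60 min/hr = 9900 mcg/hr
Concentration = 16 mg ÷ 133 mL = 0.1203008 mg/mL = 120.3008 mcg/mL
Rate = 9900 mcg/hr ÷ 120.3008 mcg/mL = 82.29375 mL/hr
Volume infused = 82.29375 mL/hr × 1 hr = 82.29375 mL
Volume remaining = 133 − 82.29375 = 50.70625 mL
Drug remaining = 50.70625 mL × 120.3008 mcg/mL = 6100 mcg = 6.1 mg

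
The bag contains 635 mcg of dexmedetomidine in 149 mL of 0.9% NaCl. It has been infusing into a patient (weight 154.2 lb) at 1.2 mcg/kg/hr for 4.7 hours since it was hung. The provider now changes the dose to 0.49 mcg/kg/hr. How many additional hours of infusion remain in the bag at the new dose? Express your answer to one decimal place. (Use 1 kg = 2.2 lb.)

7.0 hours

Initial rate:
Weight = 154.2 lb ÷ 2.2 lb/kg = 70.09091 kg
Dose = 1.2 mcg/kg/hr × 70.09091 kg = 84.10909 mcg/hr
Concentration = 635 mcg ÷ 149 mL = 4.261745 mcg/mL
Rate = 84.10909 mcg/hr ÷ 4.261745 mcg/mL = 19.73583 mL/hr
Volume infused so far = 19.73583 mL/hr × 4.7 hr = 92.75842 mL
Volume remaining = 149 − 92.75842 = 56.24158 mL
New rate:
Dose = 0.49 mcg/kg/hr × 70.09091 kg = 34.34455 mcg/hr
Rate = 34.34455 mcg/hr ÷ 4.261745 mcg/mL = 8.058799 mL/hr
Time remaining = 56.24158 mL ÷ 8.058799 mL/hr = 6.978904 hr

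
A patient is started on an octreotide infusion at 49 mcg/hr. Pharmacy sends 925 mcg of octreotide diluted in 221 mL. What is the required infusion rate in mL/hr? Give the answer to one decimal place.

Concentration = 925 mcg ÷ 221 mL = 4.18552 mcg/mL
Rate = 49 mcg/hr ÷ 4.18552 mcg/mL = 11.70703 mL/hr

11.7 mL/hr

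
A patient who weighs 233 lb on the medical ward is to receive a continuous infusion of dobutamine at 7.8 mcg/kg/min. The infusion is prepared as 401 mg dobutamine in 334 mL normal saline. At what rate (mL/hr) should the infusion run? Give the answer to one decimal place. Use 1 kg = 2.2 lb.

41.3 mL/hr

Weight = 233 lb ÷ 2.2 lb/kg = 105.9091 kg
Dose = 7.8 mcg/kg/min × 105.9091 kg = 826.0909 mcg/min
826.0909 mcg/min × 60 min/hr = 49565.45 mcg/hr
Concentration = 401 mg ÷ 334 mL = 1.200599 mg/mL = 1200.599 mcg/mL
Rate = 49565.45 mcg/hr ÷ 1200.599 mcg/mL = 41.28394 mL/hr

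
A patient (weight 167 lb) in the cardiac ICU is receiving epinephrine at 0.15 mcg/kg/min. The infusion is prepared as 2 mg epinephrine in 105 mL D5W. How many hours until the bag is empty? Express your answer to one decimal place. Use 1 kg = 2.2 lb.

2.9 hours

Weight = 167 lb ÷ 2.2 lb/kg = 75.90909 kg
Dose = 0.15 mcg/kg/min × 75.90909 kg = 11.38636 mcg/min
11.38636 mcg/min × 60 min/hr = 683.1818 mcg/hr
Concentration = 2 mg ÷ 105 mL = 0.01904762 mg/mL = 19.04762 mcg/mL
Rate = 683.1818 mcg/hr ÷ 19.04762 mcg/mL = 35.86705 mL/hr
Duration = 105 mL ÷ 35.86705 mL/hr = 2.927478 hr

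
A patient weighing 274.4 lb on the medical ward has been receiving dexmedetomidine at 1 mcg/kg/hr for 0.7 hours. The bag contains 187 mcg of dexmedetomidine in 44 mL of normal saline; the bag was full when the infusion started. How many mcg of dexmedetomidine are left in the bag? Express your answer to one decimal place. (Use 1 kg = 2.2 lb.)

99.7 mcg

Weight = 274.4 lb ÷ 2.2 lb/kg = 124.7273 kg
Dose = 1 mcg/kg/hr × 124.7273 kg = 124.7273 mcg/hr
Concentration = 187 mcg ÷ 44 mL = 4.25 mcg/mL
Rate = 124.7273 mcg/hr ÷ 4.25 mcg/mL = 29.34759 mL/hr
Volume infused = 29.34759 mL/hr × 0.7 hr = 20.54332 mL
Volume remaining = 44 − 20.54332 = 23.45668 mL
Drug remaining = 23.45668 mL × 4.25 mcg/mL = 99.69091 mcg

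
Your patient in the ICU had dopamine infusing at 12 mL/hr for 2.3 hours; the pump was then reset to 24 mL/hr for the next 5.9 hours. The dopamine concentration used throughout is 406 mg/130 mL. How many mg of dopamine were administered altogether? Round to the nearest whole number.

Concentration = 406 mg ÷ 130 mL = 3.123077 mg/mL
Stage 1: 12 mL/hr × 2.3 hr = 27.6 mL → 27.6 mL × 3.123077 mg/mL = 86.19692 mg
Stage 2: 24 mL/hr × 5.9 hr = 141.6 mL → 141.6 mL × 3.123077 mg/mL = 442.2277 mg
Total = 86.19692 + 442.2277 = 528.4246 mg

528 mg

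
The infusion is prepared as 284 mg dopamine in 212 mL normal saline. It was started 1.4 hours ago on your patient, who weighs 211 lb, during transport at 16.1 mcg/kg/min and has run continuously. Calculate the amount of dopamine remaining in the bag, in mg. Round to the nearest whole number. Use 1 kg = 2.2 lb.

154 mg

Weight = 211 lb ÷ 2.2 lb/kg = 95.90909 kg
Dose = 16.1 mcg/kg/min × 95.90909 kg = 1544.136 mcg/min
1544.136 mcg/min × 60 min/hr = 92648.18 mcg/hr
Concentration = 284 mg ÷ 212 mL = 1.339623 mg/mL = 1339.623 mcg/mL
Rate = 92648.18 mcg/hr ÷ 1339.623 mcg/mL = 69.15991 mL/hr
Volume infused = 69.15991 mL/hr × 1.4 hr = 96.82387 mL
Volume remaining = 212 − 96.82387 = 115.1761 mL
Drug remaining = 115.1761 mL × 1339.623 mcg/mL = 154292.5 mcg = 154.2925 mg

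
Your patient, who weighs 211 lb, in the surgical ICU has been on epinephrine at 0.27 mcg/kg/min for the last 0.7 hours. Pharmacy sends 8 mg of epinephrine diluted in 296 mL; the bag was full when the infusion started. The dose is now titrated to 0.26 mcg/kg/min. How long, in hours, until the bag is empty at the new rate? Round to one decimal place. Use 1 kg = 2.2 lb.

4.6 hours

Initial rate:
Weight = 211 lb ÷ 2.2 lb/kg = 95.90909 kg
Dose = 0.27 mcg/kg/min × 95.90909 kg = 25.89545 mcg/min
25.89545 mcg/min × 60 min/hr = 1553.727 mcg/hr
Concentration = 8 mg ÷ 296 mL = 0.02702703 mg/mL = 27.02703 mcg/mL
Rate = 1553.727 mcg/hr ÷ 27.02703 mcg/mL = 57.48791 mL/hr
Volume infused so far = 57.48791 mL/hr × 0.7 hr = 40.24154 mL
Volume remaining = 296 − 40.24154 = 255.7585 mL
New rate:
Dose = 0.26 mcg/kg/min × 95.90909 kg = 24.93636 mcg/min
24.93636 mcg/min × 60 min/hr = 1496.182 mcg/hr
Rate = 1496.182 mcg/hr ÷ 27.02703 mcg/mL = 55.35873 mL/hr
Time remaining = 255.7585 mL ÷ 55.35873 mL/hr = 4.620021 hr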